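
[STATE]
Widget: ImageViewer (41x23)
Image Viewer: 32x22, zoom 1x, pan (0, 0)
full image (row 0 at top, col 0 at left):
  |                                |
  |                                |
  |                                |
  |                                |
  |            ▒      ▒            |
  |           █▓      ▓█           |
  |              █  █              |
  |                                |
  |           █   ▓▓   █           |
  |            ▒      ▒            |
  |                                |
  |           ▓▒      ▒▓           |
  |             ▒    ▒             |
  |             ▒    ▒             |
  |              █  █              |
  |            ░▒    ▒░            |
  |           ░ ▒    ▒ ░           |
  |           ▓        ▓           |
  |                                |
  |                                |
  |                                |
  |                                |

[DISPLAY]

                                         
                                         
                                         
                                         
            ▒      ▒                     
           █▓      ▓█                    
              █  █                       
                                         
           █   ▓▓   █                    
            ▒      ▒                     
                                         
           ▓▒      ▒▓                    
             ▒    ▒                      
             ▒    ▒                      
              █  █                       
            ░▒    ▒░                     
           ░ ▒    ▒ ░                    
           ▓        ▓                    
                                         
                                         
                                         
                                         
                                         


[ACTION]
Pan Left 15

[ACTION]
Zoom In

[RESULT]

                                         
                                         
                                         
                                         
                                         
                                         
                                         
                                         
                        ▒▒            ▒▒ 
                        ▒▒            ▒▒ 
                      ██▓▓            ▓▓█
                      ██▓▓            ▓▓█
                            ██    ██     
                            ██    ██     
                                         
                                         
                      ██      ▓▓▓▓      █
                      ██      ▓▓▓▓      █
                        ▒▒            ▒▒ 
                        ▒▒            ▒▒ 
                                         
                                         
                      ▓▓▒▒            ▒▒▓


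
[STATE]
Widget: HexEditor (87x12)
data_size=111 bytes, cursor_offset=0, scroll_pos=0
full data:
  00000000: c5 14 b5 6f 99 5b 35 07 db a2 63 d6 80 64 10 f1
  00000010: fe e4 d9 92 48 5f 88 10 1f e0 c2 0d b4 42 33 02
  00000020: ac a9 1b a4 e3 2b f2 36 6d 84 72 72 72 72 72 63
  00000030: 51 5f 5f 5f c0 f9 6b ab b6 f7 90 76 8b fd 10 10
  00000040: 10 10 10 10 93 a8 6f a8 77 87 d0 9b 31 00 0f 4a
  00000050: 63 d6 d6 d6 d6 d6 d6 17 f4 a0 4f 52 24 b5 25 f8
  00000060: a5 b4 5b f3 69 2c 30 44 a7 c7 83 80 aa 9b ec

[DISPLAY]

00000000  C5 14 b5 6f 99 5b 35 07  db a2 63 d6 80 64 10 f1  |...o.[5...c..d..|         
00000010  fe e4 d9 92 48 5f 88 10  1f e0 c2 0d b4 42 33 02  |....H_.......B3.|         
00000020  ac a9 1b a4 e3 2b f2 36  6d 84 72 72 72 72 72 63  |.....+.6m.rrrrrc|         
00000030  51 5f 5f 5f c0 f9 6b ab  b6 f7 90 76 8b fd 10 10  |Q___..k....v....|         
00000040  10 10 10 10 93 a8 6f a8  77 87 d0 9b 31 00 0f 4a  |......o.w...1..J|         
00000050  63 d6 d6 d6 d6 d6 d6 17  f4 a0 4f 52 24 b5 25 f8  |c.........OR$.%.|         
00000060  a5 b4 5b f3 69 2c 30 44  a7 c7 83 80 aa 9b ec     |..[.i,0D....... |         
                                                                                       
                                                                                       
                                                                                       
                                                                                       
                                                                                       


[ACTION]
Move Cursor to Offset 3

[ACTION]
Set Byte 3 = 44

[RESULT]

00000000  c5 14 b5 44 99 5b 35 07  db a2 63 d6 80 64 10 f1  |...D.[5...c..d..|         
00000010  fe e4 d9 92 48 5f 88 10  1f e0 c2 0d b4 42 33 02  |....H_.......B3.|         
00000020  ac a9 1b a4 e3 2b f2 36  6d 84 72 72 72 72 72 63  |.....+.6m.rrrrrc|         
00000030  51 5f 5f 5f c0 f9 6b ab  b6 f7 90 76 8b fd 10 10  |Q___..k....v....|         
00000040  10 10 10 10 93 a8 6f a8  77 87 d0 9b 31 00 0f 4a  |......o.w...1..J|         
00000050  63 d6 d6 d6 d6 d6 d6 17  f4 a0 4f 52 24 b5 25 f8  |c.........OR$.%.|         
00000060  a5 b4 5b f3 69 2c 30 44  a7 c7 83 80 aa 9b ec     |..[.i,0D....... |         
                                                                                       
                                                                                       
                                                                                       
                                                                                       
                                                                                       


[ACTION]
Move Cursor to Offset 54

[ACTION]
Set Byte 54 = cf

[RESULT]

00000000  c5 14 b5 44 99 5b 35 07  db a2 63 d6 80 64 10 f1  |...D.[5...c..d..|         
00000010  fe e4 d9 92 48 5f 88 10  1f e0 c2 0d b4 42 33 02  |....H_.......B3.|         
00000020  ac a9 1b a4 e3 2b f2 36  6d 84 72 72 72 72 72 63  |.....+.6m.rrrrrc|         
00000030  51 5f 5f 5f c0 f9 CF ab  b6 f7 90 76 8b fd 10 10  |Q___.......v....|         
00000040  10 10 10 10 93 a8 6f a8  77 87 d0 9b 31 00 0f 4a  |......o.w...1..J|         
00000050  63 d6 d6 d6 d6 d6 d6 17  f4 a0 4f 52 24 b5 25 f8  |c.........OR$.%.|         
00000060  a5 b4 5b f3 69 2c 30 44  a7 c7 83 80 aa 9b ec     |..[.i,0D....... |         
                                                                                       
                                                                                       
                                                                                       
                                                                                       
                                                                                       


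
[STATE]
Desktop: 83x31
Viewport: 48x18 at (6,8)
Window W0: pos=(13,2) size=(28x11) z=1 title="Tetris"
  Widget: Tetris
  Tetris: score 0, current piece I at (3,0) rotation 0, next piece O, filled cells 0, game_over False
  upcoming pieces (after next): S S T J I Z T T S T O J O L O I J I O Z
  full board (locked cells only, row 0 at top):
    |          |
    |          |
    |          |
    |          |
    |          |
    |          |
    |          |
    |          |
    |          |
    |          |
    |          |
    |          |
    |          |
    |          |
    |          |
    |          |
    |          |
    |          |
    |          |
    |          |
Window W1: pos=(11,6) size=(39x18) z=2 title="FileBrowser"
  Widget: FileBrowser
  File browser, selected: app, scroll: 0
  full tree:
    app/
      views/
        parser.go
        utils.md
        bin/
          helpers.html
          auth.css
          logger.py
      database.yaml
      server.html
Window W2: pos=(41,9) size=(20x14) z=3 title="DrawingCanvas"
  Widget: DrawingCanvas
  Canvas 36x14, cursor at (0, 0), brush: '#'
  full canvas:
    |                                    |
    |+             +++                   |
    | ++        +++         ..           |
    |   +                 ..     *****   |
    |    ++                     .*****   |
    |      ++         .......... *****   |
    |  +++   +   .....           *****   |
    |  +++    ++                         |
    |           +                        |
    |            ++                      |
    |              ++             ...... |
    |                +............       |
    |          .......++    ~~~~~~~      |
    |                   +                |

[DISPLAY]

     ┠─────────────────────────────────────┨    
     ┃> [-] app/                   ┏━━━━━━━━━━━━
     ┃    [+] views/               ┃ DrawingCanv
     ┃    database.yaml            ┠────────────
     ┃    server.html              ┃+           
     ┃                             ┃+           
     ┃                             ┃ ++        +
     ┃                             ┃   +        
     ┃                             ┃    ++      
     ┃                             ┃      ++    
     ┃                             ┃  +++   +   
     ┃                             ┃  +++    ++ 
     ┃                             ┃           +
     ┃                             ┃            
     ┃                             ┗━━━━━━━━━━━━
     ┗━━━━━━━━━━━━━━━━━━━━━━━━━━━━━━━━━━━━━┛    
                                                
                                                


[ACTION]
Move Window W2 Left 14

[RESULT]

     ┠─────────────────────────────────────┨    
     ┃> [-] app/     ┏━━━━━━━━━━━━━━━━━━┓  ┃    
     ┃    [+] views/ ┃ DrawingCanvas    ┃  ┃    
     ┃    database.ya┠──────────────────┨  ┃    
     ┃    server.html┃+                 ┃  ┃    
     ┃               ┃+             +++ ┃  ┃    
     ┃               ┃ ++        +++    ┃  ┃    
     ┃               ┃   +              ┃  ┃    
     ┃               ┃    ++            ┃  ┃    
     ┃               ┃      ++         .┃  ┃    
     ┃               ┃  +++   +   ..... ┃  ┃    
     ┃               ┃  +++    ++       ┃  ┃    
     ┃               ┃           +      ┃  ┃    
     ┃               ┃            ++    ┃  ┃    
     ┃               ┗━━━━━━━━━━━━━━━━━━┛  ┃    
     ┗━━━━━━━━━━━━━━━━━━━━━━━━━━━━━━━━━━━━━┛    
                                                
                                                


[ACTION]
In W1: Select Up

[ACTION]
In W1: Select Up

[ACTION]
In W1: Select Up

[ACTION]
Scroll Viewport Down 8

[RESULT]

     ┃               ┃+             +++ ┃  ┃    
     ┃               ┃ ++        +++    ┃  ┃    
     ┃               ┃   +              ┃  ┃    
     ┃               ┃    ++            ┃  ┃    
     ┃               ┃      ++         .┃  ┃    
     ┃               ┃  +++   +   ..... ┃  ┃    
     ┃               ┃  +++    ++       ┃  ┃    
     ┃               ┃           +      ┃  ┃    
     ┃               ┃            ++    ┃  ┃    
     ┃               ┗━━━━━━━━━━━━━━━━━━┛  ┃    
     ┗━━━━━━━━━━━━━━━━━━━━━━━━━━━━━━━━━━━━━┛    
                                                
                                                
                                                
                                                
                                                
                                                
                                                


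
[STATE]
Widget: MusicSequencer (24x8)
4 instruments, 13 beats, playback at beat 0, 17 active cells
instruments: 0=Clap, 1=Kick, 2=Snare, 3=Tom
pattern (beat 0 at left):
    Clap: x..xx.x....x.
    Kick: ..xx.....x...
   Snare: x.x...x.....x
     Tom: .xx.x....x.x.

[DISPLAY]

      ▼123456789012     
  Clap█··██·█····█·     
  Kick··██·····█···     
 Snare█·█···█·····█     
   Tom·██·█····█·█·     
                        
                        
                        


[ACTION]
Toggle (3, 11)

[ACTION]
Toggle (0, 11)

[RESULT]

      ▼123456789012     
  Clap█··██·█······     
  Kick··██·····█···     
 Snare█·█···█·····█     
   Tom·██·█····█···     
                        
                        
                        


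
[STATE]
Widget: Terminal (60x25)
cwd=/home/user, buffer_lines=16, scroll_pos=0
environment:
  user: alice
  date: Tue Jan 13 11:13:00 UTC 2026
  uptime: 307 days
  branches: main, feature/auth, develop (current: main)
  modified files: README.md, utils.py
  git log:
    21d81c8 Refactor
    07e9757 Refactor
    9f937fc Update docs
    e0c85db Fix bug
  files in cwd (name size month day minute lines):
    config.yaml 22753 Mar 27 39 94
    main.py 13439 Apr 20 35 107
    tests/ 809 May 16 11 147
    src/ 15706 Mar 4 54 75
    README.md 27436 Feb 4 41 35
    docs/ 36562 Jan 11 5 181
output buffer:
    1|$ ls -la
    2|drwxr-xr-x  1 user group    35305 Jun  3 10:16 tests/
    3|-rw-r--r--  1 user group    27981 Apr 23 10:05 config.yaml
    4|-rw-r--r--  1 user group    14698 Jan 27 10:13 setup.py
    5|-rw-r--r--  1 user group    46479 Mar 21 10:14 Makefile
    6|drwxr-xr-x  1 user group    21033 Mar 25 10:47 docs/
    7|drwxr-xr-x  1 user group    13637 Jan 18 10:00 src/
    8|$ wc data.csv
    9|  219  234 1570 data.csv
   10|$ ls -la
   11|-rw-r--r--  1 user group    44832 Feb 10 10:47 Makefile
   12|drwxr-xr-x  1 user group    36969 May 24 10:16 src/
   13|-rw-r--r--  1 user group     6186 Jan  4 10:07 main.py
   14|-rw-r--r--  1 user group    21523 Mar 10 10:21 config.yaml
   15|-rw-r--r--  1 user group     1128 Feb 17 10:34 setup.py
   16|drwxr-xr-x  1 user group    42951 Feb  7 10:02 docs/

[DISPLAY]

$ ls -la                                                    
drwxr-xr-x  1 user group    35305 Jun  3 10:16 tests/       
-rw-r--r--  1 user group    27981 Apr 23 10:05 config.yaml  
-rw-r--r--  1 user group    14698 Jan 27 10:13 setup.py     
-rw-r--r--  1 user group    46479 Mar 21 10:14 Makefile     
drwxr-xr-x  1 user group    21033 Mar 25 10:47 docs/        
drwxr-xr-x  1 user group    13637 Jan 18 10:00 src/         
$ wc data.csv                                               
  219  234 1570 data.csv                                    
$ ls -la                                                    
-rw-r--r--  1 user group    44832 Feb 10 10:47 Makefile     
drwxr-xr-x  1 user group    36969 May 24 10:16 src/         
-rw-r--r--  1 user group     6186 Jan  4 10:07 main.py      
-rw-r--r--  1 user group    21523 Mar 10 10:21 config.yaml  
-rw-r--r--  1 user group     1128 Feb 17 10:34 setup.py     
drwxr-xr-x  1 user group    42951 Feb  7 10:02 docs/        
$ █                                                         
                                                            
                                                            
                                                            
                                                            
                                                            
                                                            
                                                            
                                                            


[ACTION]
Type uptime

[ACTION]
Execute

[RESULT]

$ ls -la                                                    
drwxr-xr-x  1 user group    35305 Jun  3 10:16 tests/       
-rw-r--r--  1 user group    27981 Apr 23 10:05 config.yaml  
-rw-r--r--  1 user group    14698 Jan 27 10:13 setup.py     
-rw-r--r--  1 user group    46479 Mar 21 10:14 Makefile     
drwxr-xr-x  1 user group    21033 Mar 25 10:47 docs/        
drwxr-xr-x  1 user group    13637 Jan 18 10:00 src/         
$ wc data.csv                                               
  219  234 1570 data.csv                                    
$ ls -la                                                    
-rw-r--r--  1 user group    44832 Feb 10 10:47 Makefile     
drwxr-xr-x  1 user group    36969 May 24 10:16 src/         
-rw-r--r--  1 user group     6186 Jan  4 10:07 main.py      
-rw-r--r--  1 user group    21523 Mar 10 10:21 config.yaml  
-rw-r--r--  1 user group     1128 Feb 17 10:34 setup.py     
drwxr-xr-x  1 user group    42951 Feb  7 10:02 docs/        
$ uptime                                                    
 10:00  up 307 days                                         
$ █                                                         
                                                            
                                                            
                                                            
                                                            
                                                            
                                                            


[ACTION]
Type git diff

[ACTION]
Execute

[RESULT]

drwxr-xr-x  1 user group    35305 Jun  3 10:16 tests/       
-rw-r--r--  1 user group    27981 Apr 23 10:05 config.yaml  
-rw-r--r--  1 user group    14698 Jan 27 10:13 setup.py     
-rw-r--r--  1 user group    46479 Mar 21 10:14 Makefile     
drwxr-xr-x  1 user group    21033 Mar 25 10:47 docs/        
drwxr-xr-x  1 user group    13637 Jan 18 10:00 src/         
$ wc data.csv                                               
  219  234 1570 data.csv                                    
$ ls -la                                                    
-rw-r--r--  1 user group    44832 Feb 10 10:47 Makefile     
drwxr-xr-x  1 user group    36969 May 24 10:16 src/         
-rw-r--r--  1 user group     6186 Jan  4 10:07 main.py      
-rw-r--r--  1 user group    21523 Mar 10 10:21 config.yaml  
-rw-r--r--  1 user group     1128 Feb 17 10:34 setup.py     
drwxr-xr-x  1 user group    42951 Feb  7 10:02 docs/        
$ uptime                                                    
 10:00  up 307 days                                         
$ git diff                                                  
diff --git a/main.py b/main.py                              
--- a/main.py                                               
+++ b/main.py                                               
@@ -1,3 +1,4 @@                                             
+# updated                                                  
 import sys                                                 
$ █                                                         


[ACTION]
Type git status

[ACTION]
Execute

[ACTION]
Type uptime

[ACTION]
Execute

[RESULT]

$ ls -la                                                    
-rw-r--r--  1 user group    44832 Feb 10 10:47 Makefile     
drwxr-xr-x  1 user group    36969 May 24 10:16 src/         
-rw-r--r--  1 user group     6186 Jan  4 10:07 main.py      
-rw-r--r--  1 user group    21523 Mar 10 10:21 config.yaml  
-rw-r--r--  1 user group     1128 Feb 17 10:34 setup.py     
drwxr-xr-x  1 user group    42951 Feb  7 10:02 docs/        
$ uptime                                                    
 10:00  up 307 days                                         
$ git diff                                                  
diff --git a/main.py b/main.py                              
--- a/main.py                                               
+++ b/main.py                                               
@@ -1,3 +1,4 @@                                             
+# updated                                                  
 import sys                                                 
$ git status                                                
On branch main                                              
Changes not staged for commit:                              
                                                            
        modified:   README.md                               
        modified:   utils.py                                
$ uptime                                                    
 10:00  up 307 days                                         
$ █                                                         


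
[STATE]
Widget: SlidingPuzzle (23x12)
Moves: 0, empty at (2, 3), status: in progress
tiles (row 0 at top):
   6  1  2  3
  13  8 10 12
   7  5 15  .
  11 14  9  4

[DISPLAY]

┌────┬────┬────┬────┐  
│  6 │  1 │  2 │  3 │  
├────┼────┼────┼────┤  
│ 13 │  8 │ 10 │ 12 │  
├────┼────┼────┼────┤  
│  7 │  5 │ 15 │    │  
├────┼────┼────┼────┤  
│ 11 │ 14 │  9 │  4 │  
└────┴────┴────┴────┘  
Moves: 0               
                       
                       


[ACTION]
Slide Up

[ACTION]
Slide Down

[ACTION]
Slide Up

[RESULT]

┌────┬────┬────┬────┐  
│  6 │  1 │  2 │  3 │  
├────┼────┼────┼────┤  
│ 13 │  8 │ 10 │ 12 │  
├────┼────┼────┼────┤  
│  7 │  5 │ 15 │  4 │  
├────┼────┼────┼────┤  
│ 11 │ 14 │  9 │    │  
└────┴────┴────┴────┘  
Moves: 3               
                       
                       


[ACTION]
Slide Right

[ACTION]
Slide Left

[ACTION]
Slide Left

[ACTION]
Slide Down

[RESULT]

┌────┬────┬────┬────┐  
│  6 │  1 │  2 │  3 │  
├────┼────┼────┼────┤  
│ 13 │  8 │ 10 │ 12 │  
├────┼────┼────┼────┤  
│  7 │  5 │ 15 │    │  
├────┼────┼────┼────┤  
│ 11 │ 14 │  9 │  4 │  
└────┴────┴────┴────┘  
Moves: 6               
                       
                       


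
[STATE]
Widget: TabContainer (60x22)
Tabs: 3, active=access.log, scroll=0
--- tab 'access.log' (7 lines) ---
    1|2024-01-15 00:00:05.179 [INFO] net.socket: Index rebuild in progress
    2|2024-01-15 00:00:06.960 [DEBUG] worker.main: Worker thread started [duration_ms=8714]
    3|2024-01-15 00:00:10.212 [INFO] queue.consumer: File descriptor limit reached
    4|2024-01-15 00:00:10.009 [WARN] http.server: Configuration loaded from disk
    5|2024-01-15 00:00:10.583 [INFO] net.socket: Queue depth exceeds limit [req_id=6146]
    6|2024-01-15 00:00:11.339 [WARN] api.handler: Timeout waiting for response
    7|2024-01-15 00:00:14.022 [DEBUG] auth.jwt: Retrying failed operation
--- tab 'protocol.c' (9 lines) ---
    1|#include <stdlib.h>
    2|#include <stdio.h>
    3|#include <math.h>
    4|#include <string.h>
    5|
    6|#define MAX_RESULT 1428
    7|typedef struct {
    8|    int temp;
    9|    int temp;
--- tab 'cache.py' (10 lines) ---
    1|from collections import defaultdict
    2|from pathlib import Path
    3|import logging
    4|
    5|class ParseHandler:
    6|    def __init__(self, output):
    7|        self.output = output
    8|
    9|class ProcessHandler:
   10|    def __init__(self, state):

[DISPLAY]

[access.log]│ protocol.c │ cache.py                         
────────────────────────────────────────────────────────────
2024-01-15 00:00:05.179 [INFO] net.socket: Index rebuild in 
2024-01-15 00:00:06.960 [DEBUG] worker.main: Worker thread s
2024-01-15 00:00:10.212 [INFO] queue.consumer: File descript
2024-01-15 00:00:10.009 [WARN] http.server: Configuration lo
2024-01-15 00:00:10.583 [INFO] net.socket: Queue depth excee
2024-01-15 00:00:11.339 [WARN] api.handler: Timeout waiting 
2024-01-15 00:00:14.022 [DEBUG] auth.jwt: Retrying failed op
                                                            
                                                            
                                                            
                                                            
                                                            
                                                            
                                                            
                                                            
                                                            
                                                            
                                                            
                                                            
                                                            


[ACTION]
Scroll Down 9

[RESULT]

[access.log]│ protocol.c │ cache.py                         
────────────────────────────────────────────────────────────
2024-01-15 00:00:14.022 [DEBUG] auth.jwt: Retrying failed op
                                                            
                                                            
                                                            
                                                            
                                                            
                                                            
                                                            
                                                            
                                                            
                                                            
                                                            
                                                            
                                                            
                                                            
                                                            
                                                            
                                                            
                                                            
                                                            


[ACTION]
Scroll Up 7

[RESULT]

[access.log]│ protocol.c │ cache.py                         
────────────────────────────────────────────────────────────
2024-01-15 00:00:05.179 [INFO] net.socket: Index rebuild in 
2024-01-15 00:00:06.960 [DEBUG] worker.main: Worker thread s
2024-01-15 00:00:10.212 [INFO] queue.consumer: File descript
2024-01-15 00:00:10.009 [WARN] http.server: Configuration lo
2024-01-15 00:00:10.583 [INFO] net.socket: Queue depth excee
2024-01-15 00:00:11.339 [WARN] api.handler: Timeout waiting 
2024-01-15 00:00:14.022 [DEBUG] auth.jwt: Retrying failed op
                                                            
                                                            
                                                            
                                                            
                                                            
                                                            
                                                            
                                                            
                                                            
                                                            
                                                            
                                                            
                                                            


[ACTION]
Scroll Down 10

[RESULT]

[access.log]│ protocol.c │ cache.py                         
────────────────────────────────────────────────────────────
2024-01-15 00:00:14.022 [DEBUG] auth.jwt: Retrying failed op
                                                            
                                                            
                                                            
                                                            
                                                            
                                                            
                                                            
                                                            
                                                            
                                                            
                                                            
                                                            
                                                            
                                                            
                                                            
                                                            
                                                            
                                                            
                                                            


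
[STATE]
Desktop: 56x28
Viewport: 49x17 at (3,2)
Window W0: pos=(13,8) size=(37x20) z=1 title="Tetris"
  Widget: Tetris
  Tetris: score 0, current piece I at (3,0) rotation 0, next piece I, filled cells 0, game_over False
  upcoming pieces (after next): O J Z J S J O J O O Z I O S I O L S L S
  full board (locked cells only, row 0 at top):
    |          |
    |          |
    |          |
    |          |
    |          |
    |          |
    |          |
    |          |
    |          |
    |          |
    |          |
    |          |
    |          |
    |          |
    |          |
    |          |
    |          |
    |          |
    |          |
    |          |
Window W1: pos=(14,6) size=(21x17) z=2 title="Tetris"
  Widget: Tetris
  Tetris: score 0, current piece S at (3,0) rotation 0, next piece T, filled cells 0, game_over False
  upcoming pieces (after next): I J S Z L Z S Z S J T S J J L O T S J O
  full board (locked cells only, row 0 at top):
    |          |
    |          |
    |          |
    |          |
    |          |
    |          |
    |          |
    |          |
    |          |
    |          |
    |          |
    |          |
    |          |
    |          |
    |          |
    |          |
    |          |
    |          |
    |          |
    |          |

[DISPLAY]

                                                 
                                                 
                                                 
                                                 
           ┏━━━━━━━━━━━━━━━━━━━┓                 
           ┃ Tetris            ┃                 
          ┏┠───────────────────┨━━━━━━━━━━━━━━┓  
          ┃┃          │Next:   ┃              ┃  
          ┠┃          │ ▒      ┃──────────────┨  
          ┃┃          │▒▒▒     ┃              ┃  
          ┃┃          │        ┃              ┃  
          ┃┃          │        ┃              ┃  
          ┃┃          │        ┃              ┃  
          ┃┃          │Score:  ┃              ┃  
          ┃┃          │0       ┃              ┃  
          ┃┃          │        ┃              ┃  
          ┃┃          │        ┃              ┃  


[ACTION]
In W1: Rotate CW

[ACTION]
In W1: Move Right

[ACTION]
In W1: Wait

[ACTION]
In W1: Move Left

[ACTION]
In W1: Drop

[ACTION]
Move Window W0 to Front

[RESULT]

                                                 
                                                 
                                                 
                                                 
           ┏━━━━━━━━━━━━━━━━━━━┓                 
           ┃ Tetris            ┃                 
          ┏━━━━━━━━━━━━━━━━━━━━━━━━━━━━━━━━━━━┓  
          ┃ Tetris                            ┃  
          ┠───────────────────────────────────┨  
          ┃          │Next:                   ┃  
          ┃          │████                    ┃  
          ┃          │                        ┃  
          ┃          │                        ┃  
          ┃          │                        ┃  
          ┃          │                        ┃  
          ┃          │Score:                  ┃  
          ┃          │0                       ┃  


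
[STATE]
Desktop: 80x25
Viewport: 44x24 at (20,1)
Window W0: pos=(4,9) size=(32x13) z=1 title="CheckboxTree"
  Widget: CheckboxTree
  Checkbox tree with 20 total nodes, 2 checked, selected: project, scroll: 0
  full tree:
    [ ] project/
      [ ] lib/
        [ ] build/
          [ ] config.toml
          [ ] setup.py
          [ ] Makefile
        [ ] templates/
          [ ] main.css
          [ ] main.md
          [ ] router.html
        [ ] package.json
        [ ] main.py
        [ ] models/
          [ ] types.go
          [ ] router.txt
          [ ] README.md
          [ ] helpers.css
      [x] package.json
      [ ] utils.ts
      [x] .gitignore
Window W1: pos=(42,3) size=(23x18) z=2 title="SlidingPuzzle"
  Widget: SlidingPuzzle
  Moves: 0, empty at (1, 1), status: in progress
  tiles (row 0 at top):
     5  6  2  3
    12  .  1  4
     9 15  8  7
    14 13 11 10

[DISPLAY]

                                            
                                            
                      ┏━━━━━━━━━━━━━━━━━━━━━
                      ┃ SlidingPuzzle       
                      ┠─────────────────────
                      ┃┌────┬────┬────┬────┐
                      ┃│  5 │  6 │  2 │  3 │
                      ┃├────┼────┼────┼────┤
━━━━━━━━━━━━━━━┓      ┃│ 12 │    │  1 │  4 │
               ┃      ┃├────┼────┼────┼────┤
───────────────┨      ┃│  9 │ 15 │  8 │  7 │
               ┃      ┃├────┼────┼────┼────┤
               ┃      ┃│ 14 │ 13 │ 11 │ 10 │
               ┃      ┃└────┴────┴────┴────┘
ig.toml        ┃      ┃Moves: 0             
p.py           ┃      ┃                     
file           ┃      ┃                     
tes/           ┃      ┃                     
.css           ┃      ┃                     
.md            ┃      ┗━━━━━━━━━━━━━━━━━━━━━
━━━━━━━━━━━━━━━┛                            
                                            
                                            
                                            


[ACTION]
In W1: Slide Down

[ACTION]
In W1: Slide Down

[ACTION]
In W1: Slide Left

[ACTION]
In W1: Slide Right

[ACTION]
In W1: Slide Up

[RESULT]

                                            
                                            
                      ┏━━━━━━━━━━━━━━━━━━━━━
                      ┃ SlidingPuzzle       
                      ┠─────────────────────
                      ┃┌────┬────┬────┬────┐
                      ┃│  5 │  6 │  2 │  3 │
                      ┃├────┼────┼────┼────┤
━━━━━━━━━━━━━━━┓      ┃│ 12 │    │  1 │  4 │
               ┃      ┃├────┼────┼────┼────┤
───────────────┨      ┃│  9 │ 15 │  8 │  7 │
               ┃      ┃├────┼────┼────┼────┤
               ┃      ┃│ 14 │ 13 │ 11 │ 10 │
               ┃      ┃└────┴────┴────┴────┘
ig.toml        ┃      ┃Moves: 4             
p.py           ┃      ┃                     
file           ┃      ┃                     
tes/           ┃      ┃                     
.css           ┃      ┃                     
.md            ┃      ┗━━━━━━━━━━━━━━━━━━━━━
━━━━━━━━━━━━━━━┛                            
                                            
                                            
                                            


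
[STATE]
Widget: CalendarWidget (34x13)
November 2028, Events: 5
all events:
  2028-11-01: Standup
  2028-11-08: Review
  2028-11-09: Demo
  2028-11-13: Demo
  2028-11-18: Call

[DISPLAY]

          November 2028           
Mo Tu We Th Fr Sa Su              
       1*  2  3  4  5             
 6  7  8*  9* 10 11 12            
13* 14 15 16 17 18* 19            
20 21 22 23 24 25 26              
27 28 29 30                       
                                  
                                  
                                  
                                  
                                  
                                  


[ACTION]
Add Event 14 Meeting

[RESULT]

          November 2028           
Mo Tu We Th Fr Sa Su              
       1*  2  3  4  5             
 6  7  8*  9* 10 11 12            
13* 14* 15 16 17 18* 19           
20 21 22 23 24 25 26              
27 28 29 30                       
                                  
                                  
                                  
                                  
                                  
                                  


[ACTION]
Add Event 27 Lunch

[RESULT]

          November 2028           
Mo Tu We Th Fr Sa Su              
       1*  2  3  4  5             
 6  7  8*  9* 10 11 12            
13* 14* 15 16 17 18* 19           
20 21 22 23 24 25 26              
27* 28 29 30                      
                                  
                                  
                                  
                                  
                                  
                                  


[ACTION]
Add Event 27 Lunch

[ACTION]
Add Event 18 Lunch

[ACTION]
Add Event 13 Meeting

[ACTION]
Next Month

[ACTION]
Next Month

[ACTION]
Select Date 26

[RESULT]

           January 2029           
Mo Tu We Th Fr Sa Su              
 1  2  3  4  5  6  7              
 8  9 10 11 12 13 14              
15 16 17 18 19 20 21              
22 23 24 25 [26] 27 28            
29 30 31                          
                                  
                                  
                                  
                                  
                                  
                                  


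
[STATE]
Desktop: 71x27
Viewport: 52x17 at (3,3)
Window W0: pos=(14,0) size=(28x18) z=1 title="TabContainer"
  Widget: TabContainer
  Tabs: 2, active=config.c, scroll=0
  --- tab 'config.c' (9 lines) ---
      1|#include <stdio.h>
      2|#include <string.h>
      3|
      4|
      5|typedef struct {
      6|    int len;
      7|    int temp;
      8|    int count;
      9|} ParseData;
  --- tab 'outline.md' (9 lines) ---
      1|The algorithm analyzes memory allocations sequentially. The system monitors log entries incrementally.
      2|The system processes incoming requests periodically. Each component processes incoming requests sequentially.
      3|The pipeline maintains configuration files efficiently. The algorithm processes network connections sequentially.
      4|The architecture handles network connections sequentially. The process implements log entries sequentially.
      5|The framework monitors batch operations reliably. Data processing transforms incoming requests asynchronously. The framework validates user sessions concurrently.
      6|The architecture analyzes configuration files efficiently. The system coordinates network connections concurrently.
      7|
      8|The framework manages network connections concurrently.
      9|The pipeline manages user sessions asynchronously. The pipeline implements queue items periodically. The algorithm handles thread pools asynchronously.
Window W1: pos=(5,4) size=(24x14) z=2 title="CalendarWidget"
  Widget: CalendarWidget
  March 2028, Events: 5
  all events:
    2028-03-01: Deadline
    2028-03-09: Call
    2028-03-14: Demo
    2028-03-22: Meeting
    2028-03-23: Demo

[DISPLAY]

           ┃[config.c]│ outline.md    ┃             
  ┏━━━━━━━━━━━━━━━━━━━━━━┓────────────┃             
  ┃ CalendarWidget       ┃o.h>        ┃             
  ┠──────────────────────┨ng.h>       ┃             
  ┃      March 2028      ┃            ┃             
  ┃Mo Tu We Th Fr Sa Su  ┃            ┃             
  ┃       1*  2  3  4  5 ┃ {          ┃             
  ┃ 6  7  8  9* 10 11 12 ┃            ┃             
  ┃13 14* 15 16 17 18 19 ┃            ┃             
  ┃20 21 22* 23* 24 25 26┃            ┃             
  ┃27 28 29 30 31        ┃            ┃             
  ┃                      ┃            ┃             
  ┃                      ┃            ┃             
  ┃                      ┃            ┃             
  ┗━━━━━━━━━━━━━━━━━━━━━━┛━━━━━━━━━━━━┛             
                                                    
                                                    


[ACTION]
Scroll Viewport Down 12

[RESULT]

  ┃ 6  7  8  9* 10 11 12 ┃            ┃             
  ┃13 14* 15 16 17 18 19 ┃            ┃             
  ┃20 21 22* 23* 24 25 26┃            ┃             
  ┃27 28 29 30 31        ┃            ┃             
  ┃                      ┃            ┃             
  ┃                      ┃            ┃             
  ┃                      ┃            ┃             
  ┗━━━━━━━━━━━━━━━━━━━━━━┛━━━━━━━━━━━━┛             
                                                    
                                                    
                                                    
                                                    
                                                    
                                                    
                                                    
                                                    
                                                    


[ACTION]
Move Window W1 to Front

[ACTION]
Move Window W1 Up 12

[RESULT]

  ┃                      ┃            ┃             
  ┃                      ┃            ┃             
  ┃                      ┃            ┃             
  ┗━━━━━━━━━━━━━━━━━━━━━━┛            ┃             
           ┃                          ┃             
           ┃                          ┃             
           ┃                          ┃             
           ┗━━━━━━━━━━━━━━━━━━━━━━━━━━┛             
                                                    
                                                    
                                                    
                                                    
                                                    
                                                    
                                                    
                                                    
                                                    
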